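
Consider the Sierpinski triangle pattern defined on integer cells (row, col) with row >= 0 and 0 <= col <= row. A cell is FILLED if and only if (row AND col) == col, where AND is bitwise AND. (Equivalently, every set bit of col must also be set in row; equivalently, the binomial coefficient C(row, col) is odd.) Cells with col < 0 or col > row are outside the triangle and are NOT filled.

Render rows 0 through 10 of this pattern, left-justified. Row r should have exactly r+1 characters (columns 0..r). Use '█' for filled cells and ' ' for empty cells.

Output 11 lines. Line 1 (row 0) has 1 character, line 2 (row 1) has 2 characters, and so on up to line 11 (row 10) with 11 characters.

r0=0: █
r1=1: ██
r2=10: █ █
r3=11: ████
r4=100: █   █
r5=101: ██  ██
r6=110: █ █ █ █
r7=111: ████████
r8=1000: █       █
r9=1001: ██      ██
r10=1010: █ █     █ █

Answer: █
██
█ █
████
█   █
██  ██
█ █ █ █
████████
█       █
██      ██
█ █     █ █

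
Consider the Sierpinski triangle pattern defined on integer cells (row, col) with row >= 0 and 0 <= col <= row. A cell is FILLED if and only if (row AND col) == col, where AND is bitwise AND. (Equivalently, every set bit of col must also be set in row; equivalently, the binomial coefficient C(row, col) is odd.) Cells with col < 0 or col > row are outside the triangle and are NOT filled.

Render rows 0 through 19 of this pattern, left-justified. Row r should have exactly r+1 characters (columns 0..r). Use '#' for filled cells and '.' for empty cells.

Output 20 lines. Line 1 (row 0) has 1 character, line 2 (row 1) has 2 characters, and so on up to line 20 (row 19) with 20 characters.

Answer: #
##
#.#
####
#...#
##..##
#.#.#.#
########
#.......#
##......##
#.#.....#.#
####....####
#...#...#...#
##..##..##..##
#.#.#.#.#.#.#.#
################
#...............#
##..............##
#.#.............#.#
####............####

Derivation:
r0=0: #
r1=1: ##
r2=10: #.#
r3=11: ####
r4=100: #...#
r5=101: ##..##
r6=110: #.#.#.#
r7=111: ########
r8=1000: #.......#
r9=1001: ##......##
r10=1010: #.#.....#.#
r11=1011: ####....####
r12=1100: #...#...#...#
r13=1101: ##..##..##..##
r14=1110: #.#.#.#.#.#.#.#
r15=1111: ################
r16=10000: #...............#
r17=10001: ##..............##
r18=10010: #.#.............#.#
r19=10011: ####............####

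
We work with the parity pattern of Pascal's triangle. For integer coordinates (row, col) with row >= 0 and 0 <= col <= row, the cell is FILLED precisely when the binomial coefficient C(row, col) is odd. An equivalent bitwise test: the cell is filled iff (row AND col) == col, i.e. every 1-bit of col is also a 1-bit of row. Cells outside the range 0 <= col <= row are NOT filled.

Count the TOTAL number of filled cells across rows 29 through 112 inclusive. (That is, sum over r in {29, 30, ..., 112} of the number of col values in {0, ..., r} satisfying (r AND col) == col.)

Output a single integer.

Answer: 1368

Derivation:
r29=11101 pc4: +16 =16
r30=11110 pc4: +16 =32
r31=11111 pc5: +32 =64
r32=100000 pc1: +2 =66
r33=100001 pc2: +4 =70
r34=100010 pc2: +4 =74
r35=100011 pc3: +8 =82
r36=100100 pc2: +4 =86
r37=100101 pc3: +8 =94
r38=100110 pc3: +8 =102
r39=100111 pc4: +16 =118
r40=101000 pc2: +4 =122
r41=101001 pc3: +8 =130
r42=101010 pc3: +8 =138
r43=101011 pc4: +16 =154
r44=101100 pc3: +8 =162
r45=101101 pc4: +16 =178
r46=101110 pc4: +16 =194
r47=101111 pc5: +32 =226
r48=110000 pc2: +4 =230
r49=110001 pc3: +8 =238
r50=110010 pc3: +8 =246
r51=110011 pc4: +16 =262
r52=110100 pc3: +8 =270
r53=110101 pc4: +16 =286
r54=110110 pc4: +16 =302
r55=110111 pc5: +32 =334
r56=111000 pc3: +8 =342
r57=111001 pc4: +16 =358
r58=111010 pc4: +16 =374
r59=111011 pc5: +32 =406
r60=111100 pc4: +16 =422
r61=111101 pc5: +32 =454
r62=111110 pc5: +32 =486
r63=111111 pc6: +64 =550
r64=1000000 pc1: +2 =552
r65=1000001 pc2: +4 =556
r66=1000010 pc2: +4 =560
r67=1000011 pc3: +8 =568
r68=1000100 pc2: +4 =572
r69=1000101 pc3: +8 =580
r70=1000110 pc3: +8 =588
r71=1000111 pc4: +16 =604
r72=1001000 pc2: +4 =608
r73=1001001 pc3: +8 =616
r74=1001010 pc3: +8 =624
r75=1001011 pc4: +16 =640
r76=1001100 pc3: +8 =648
r77=1001101 pc4: +16 =664
r78=1001110 pc4: +16 =680
r79=1001111 pc5: +32 =712
r80=1010000 pc2: +4 =716
r81=1010001 pc3: +8 =724
r82=1010010 pc3: +8 =732
r83=1010011 pc4: +16 =748
r84=1010100 pc3: +8 =756
r85=1010101 pc4: +16 =772
r86=1010110 pc4: +16 =788
r87=1010111 pc5: +32 =820
r88=1011000 pc3: +8 =828
r89=1011001 pc4: +16 =844
r90=1011010 pc4: +16 =860
r91=1011011 pc5: +32 =892
r92=1011100 pc4: +16 =908
r93=1011101 pc5: +32 =940
r94=1011110 pc5: +32 =972
r95=1011111 pc6: +64 =1036
r96=1100000 pc2: +4 =1040
r97=1100001 pc3: +8 =1048
r98=1100010 pc3: +8 =1056
r99=1100011 pc4: +16 =1072
r100=1100100 pc3: +8 =1080
r101=1100101 pc4: +16 =1096
r102=1100110 pc4: +16 =1112
r103=1100111 pc5: +32 =1144
r104=1101000 pc3: +8 =1152
r105=1101001 pc4: +16 =1168
r106=1101010 pc4: +16 =1184
r107=1101011 pc5: +32 =1216
r108=1101100 pc4: +16 =1232
r109=1101101 pc5: +32 =1264
r110=1101110 pc5: +32 =1296
r111=1101111 pc6: +64 =1360
r112=1110000 pc3: +8 =1368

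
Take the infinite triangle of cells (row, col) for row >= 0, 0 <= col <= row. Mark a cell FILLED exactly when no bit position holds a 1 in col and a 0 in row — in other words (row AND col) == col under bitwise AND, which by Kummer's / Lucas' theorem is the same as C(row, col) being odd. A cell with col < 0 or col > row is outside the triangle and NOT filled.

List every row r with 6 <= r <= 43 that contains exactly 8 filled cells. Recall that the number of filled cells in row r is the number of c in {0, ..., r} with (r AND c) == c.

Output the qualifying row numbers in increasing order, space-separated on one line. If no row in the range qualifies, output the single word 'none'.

Row r has 2^popcount(r) filled cells, so we need popcount(r) = log2(8) = 3.
Scan r = 6..43 and keep those with exactly 3 one-bits:
r=6=110 popcount=2 -> skip
r=7=111 popcount=3 -> KEEP
r=8=1000 popcount=1 -> skip
r=9=1001 popcount=2 -> skip
r=10=1010 popcount=2 -> skip
r=11=1011 popcount=3 -> KEEP
r=12=1100 popcount=2 -> skip
r=13=1101 popcount=3 -> KEEP
r=14=1110 popcount=3 -> KEEP
r=15=1111 popcount=4 -> skip
r=16=10000 popcount=1 -> skip
r=17=10001 popcount=2 -> skip
r=18=10010 popcount=2 -> skip
r=19=10011 popcount=3 -> KEEP
r=20=10100 popcount=2 -> skip
r=21=10101 popcount=3 -> KEEP
r=22=10110 popcount=3 -> KEEP
r=23=10111 popcount=4 -> skip
r=24=11000 popcount=2 -> skip
r=25=11001 popcount=3 -> KEEP
r=26=11010 popcount=3 -> KEEP
r=27=11011 popcount=4 -> skip
r=28=11100 popcount=3 -> KEEP
r=29=11101 popcount=4 -> skip
r=30=11110 popcount=4 -> skip
r=31=11111 popcount=5 -> skip
r=32=100000 popcount=1 -> skip
r=33=100001 popcount=2 -> skip
r=34=100010 popcount=2 -> skip
r=35=100011 popcount=3 -> KEEP
r=36=100100 popcount=2 -> skip
r=37=100101 popcount=3 -> KEEP
r=38=100110 popcount=3 -> KEEP
r=39=100111 popcount=4 -> skip
r=40=101000 popcount=2 -> skip
r=41=101001 popcount=3 -> KEEP
r=42=101010 popcount=3 -> KEEP
r=43=101011 popcount=4 -> skip
Kept rows: 7 11 13 14 19 21 22 25 26 28 35 37 38 41 42

Answer: 7 11 13 14 19 21 22 25 26 28 35 37 38 41 42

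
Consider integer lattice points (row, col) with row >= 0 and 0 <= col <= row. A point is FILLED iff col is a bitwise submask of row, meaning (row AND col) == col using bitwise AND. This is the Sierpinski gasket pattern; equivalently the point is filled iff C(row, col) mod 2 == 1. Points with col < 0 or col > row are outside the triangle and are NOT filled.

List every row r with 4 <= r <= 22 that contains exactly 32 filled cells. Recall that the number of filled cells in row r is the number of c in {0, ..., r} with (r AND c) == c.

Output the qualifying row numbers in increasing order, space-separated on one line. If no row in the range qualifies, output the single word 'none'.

Row r has 2^popcount(r) filled cells, so we need popcount(r) = log2(32) = 5.
Scan r = 4..22 and keep those with exactly 5 one-bits:
r=4=100 popcount=1 -> skip
r=5=101 popcount=2 -> skip
r=6=110 popcount=2 -> skip
r=7=111 popcount=3 -> skip
r=8=1000 popcount=1 -> skip
r=9=1001 popcount=2 -> skip
r=10=1010 popcount=2 -> skip
r=11=1011 popcount=3 -> skip
r=12=1100 popcount=2 -> skip
r=13=1101 popcount=3 -> skip
r=14=1110 popcount=3 -> skip
r=15=1111 popcount=4 -> skip
r=16=10000 popcount=1 -> skip
r=17=10001 popcount=2 -> skip
r=18=10010 popcount=2 -> skip
r=19=10011 popcount=3 -> skip
r=20=10100 popcount=2 -> skip
r=21=10101 popcount=3 -> skip
r=22=10110 popcount=3 -> skip
Kept rows: none

Answer: none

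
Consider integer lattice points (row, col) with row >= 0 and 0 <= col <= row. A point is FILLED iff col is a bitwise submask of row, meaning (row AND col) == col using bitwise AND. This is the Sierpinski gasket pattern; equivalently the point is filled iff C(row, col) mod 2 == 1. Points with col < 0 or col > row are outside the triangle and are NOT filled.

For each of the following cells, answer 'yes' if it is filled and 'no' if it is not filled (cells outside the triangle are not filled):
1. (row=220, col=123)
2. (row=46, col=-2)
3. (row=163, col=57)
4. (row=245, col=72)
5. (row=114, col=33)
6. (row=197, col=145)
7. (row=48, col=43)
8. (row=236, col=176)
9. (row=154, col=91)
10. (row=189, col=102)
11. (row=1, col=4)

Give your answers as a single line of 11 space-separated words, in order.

Answer: no no no no no no no no no no no

Derivation:
(220,123): row=0b11011100, col=0b1111011, row AND col = 0b1011000 = 88; 88 != 123 -> empty
(46,-2): col outside [0, 46] -> not filled
(163,57): row=0b10100011, col=0b111001, row AND col = 0b100001 = 33; 33 != 57 -> empty
(245,72): row=0b11110101, col=0b1001000, row AND col = 0b1000000 = 64; 64 != 72 -> empty
(114,33): row=0b1110010, col=0b100001, row AND col = 0b100000 = 32; 32 != 33 -> empty
(197,145): row=0b11000101, col=0b10010001, row AND col = 0b10000001 = 129; 129 != 145 -> empty
(48,43): row=0b110000, col=0b101011, row AND col = 0b100000 = 32; 32 != 43 -> empty
(236,176): row=0b11101100, col=0b10110000, row AND col = 0b10100000 = 160; 160 != 176 -> empty
(154,91): row=0b10011010, col=0b1011011, row AND col = 0b11010 = 26; 26 != 91 -> empty
(189,102): row=0b10111101, col=0b1100110, row AND col = 0b100100 = 36; 36 != 102 -> empty
(1,4): col outside [0, 1] -> not filled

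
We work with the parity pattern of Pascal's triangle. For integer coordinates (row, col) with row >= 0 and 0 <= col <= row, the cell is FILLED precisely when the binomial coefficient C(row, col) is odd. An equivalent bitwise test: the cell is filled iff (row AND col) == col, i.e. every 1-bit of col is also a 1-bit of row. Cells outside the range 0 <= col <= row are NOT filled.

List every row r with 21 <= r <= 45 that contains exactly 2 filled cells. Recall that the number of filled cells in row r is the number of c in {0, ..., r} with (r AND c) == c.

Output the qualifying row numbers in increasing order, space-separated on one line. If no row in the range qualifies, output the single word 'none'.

Answer: 32

Derivation:
Row r has 2^popcount(r) filled cells, so we need popcount(r) = log2(2) = 1.
Scan r = 21..45 and keep those with exactly 1 one-bits:
r=21=10101 popcount=3 -> skip
r=22=10110 popcount=3 -> skip
r=23=10111 popcount=4 -> skip
r=24=11000 popcount=2 -> skip
r=25=11001 popcount=3 -> skip
r=26=11010 popcount=3 -> skip
r=27=11011 popcount=4 -> skip
r=28=11100 popcount=3 -> skip
r=29=11101 popcount=4 -> skip
r=30=11110 popcount=4 -> skip
r=31=11111 popcount=5 -> skip
r=32=100000 popcount=1 -> KEEP
r=33=100001 popcount=2 -> skip
r=34=100010 popcount=2 -> skip
r=35=100011 popcount=3 -> skip
r=36=100100 popcount=2 -> skip
r=37=100101 popcount=3 -> skip
r=38=100110 popcount=3 -> skip
r=39=100111 popcount=4 -> skip
r=40=101000 popcount=2 -> skip
r=41=101001 popcount=3 -> skip
r=42=101010 popcount=3 -> skip
r=43=101011 popcount=4 -> skip
r=44=101100 popcount=3 -> skip
r=45=101101 popcount=4 -> skip
Kept rows: 32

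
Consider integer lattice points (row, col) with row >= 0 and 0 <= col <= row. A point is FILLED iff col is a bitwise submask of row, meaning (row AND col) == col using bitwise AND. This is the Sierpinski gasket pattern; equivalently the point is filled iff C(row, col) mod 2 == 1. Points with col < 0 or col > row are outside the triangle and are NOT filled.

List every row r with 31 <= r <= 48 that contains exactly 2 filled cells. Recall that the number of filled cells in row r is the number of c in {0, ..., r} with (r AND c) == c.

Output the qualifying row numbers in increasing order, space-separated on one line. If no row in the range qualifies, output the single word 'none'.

Row r has 2^popcount(r) filled cells, so we need popcount(r) = log2(2) = 1.
Scan r = 31..48 and keep those with exactly 1 one-bits:
r=31=11111 popcount=5 -> skip
r=32=100000 popcount=1 -> KEEP
r=33=100001 popcount=2 -> skip
r=34=100010 popcount=2 -> skip
r=35=100011 popcount=3 -> skip
r=36=100100 popcount=2 -> skip
r=37=100101 popcount=3 -> skip
r=38=100110 popcount=3 -> skip
r=39=100111 popcount=4 -> skip
r=40=101000 popcount=2 -> skip
r=41=101001 popcount=3 -> skip
r=42=101010 popcount=3 -> skip
r=43=101011 popcount=4 -> skip
r=44=101100 popcount=3 -> skip
r=45=101101 popcount=4 -> skip
r=46=101110 popcount=4 -> skip
r=47=101111 popcount=5 -> skip
r=48=110000 popcount=2 -> skip
Kept rows: 32

Answer: 32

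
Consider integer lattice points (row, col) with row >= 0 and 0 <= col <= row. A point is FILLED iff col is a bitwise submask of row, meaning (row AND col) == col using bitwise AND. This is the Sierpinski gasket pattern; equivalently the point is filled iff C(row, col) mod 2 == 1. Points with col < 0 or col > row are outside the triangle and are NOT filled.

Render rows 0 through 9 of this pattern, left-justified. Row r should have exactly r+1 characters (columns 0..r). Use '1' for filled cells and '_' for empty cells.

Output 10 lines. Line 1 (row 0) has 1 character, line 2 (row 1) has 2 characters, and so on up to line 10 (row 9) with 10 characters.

r0=0: 1
r1=1: 11
r2=10: 1_1
r3=11: 1111
r4=100: 1___1
r5=101: 11__11
r6=110: 1_1_1_1
r7=111: 11111111
r8=1000: 1_______1
r9=1001: 11______11

Answer: 1
11
1_1
1111
1___1
11__11
1_1_1_1
11111111
1_______1
11______11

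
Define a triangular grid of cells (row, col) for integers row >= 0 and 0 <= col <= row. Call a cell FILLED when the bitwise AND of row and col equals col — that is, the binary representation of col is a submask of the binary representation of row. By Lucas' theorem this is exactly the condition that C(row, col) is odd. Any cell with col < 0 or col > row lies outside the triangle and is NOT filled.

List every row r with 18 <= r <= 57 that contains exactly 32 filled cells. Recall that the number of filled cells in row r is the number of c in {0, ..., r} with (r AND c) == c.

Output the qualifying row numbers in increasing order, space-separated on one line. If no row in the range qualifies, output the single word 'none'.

Row r has 2^popcount(r) filled cells, so we need popcount(r) = log2(32) = 5.
Scan r = 18..57 and keep those with exactly 5 one-bits:
r=18=10010 popcount=2 -> skip
r=19=10011 popcount=3 -> skip
r=20=10100 popcount=2 -> skip
r=21=10101 popcount=3 -> skip
r=22=10110 popcount=3 -> skip
r=23=10111 popcount=4 -> skip
r=24=11000 popcount=2 -> skip
r=25=11001 popcount=3 -> skip
r=26=11010 popcount=3 -> skip
r=27=11011 popcount=4 -> skip
r=28=11100 popcount=3 -> skip
r=29=11101 popcount=4 -> skip
r=30=11110 popcount=4 -> skip
r=31=11111 popcount=5 -> KEEP
r=32=100000 popcount=1 -> skip
r=33=100001 popcount=2 -> skip
r=34=100010 popcount=2 -> skip
r=35=100011 popcount=3 -> skip
r=36=100100 popcount=2 -> skip
r=37=100101 popcount=3 -> skip
r=38=100110 popcount=3 -> skip
r=39=100111 popcount=4 -> skip
r=40=101000 popcount=2 -> skip
r=41=101001 popcount=3 -> skip
r=42=101010 popcount=3 -> skip
r=43=101011 popcount=4 -> skip
r=44=101100 popcount=3 -> skip
r=45=101101 popcount=4 -> skip
r=46=101110 popcount=4 -> skip
r=47=101111 popcount=5 -> KEEP
r=48=110000 popcount=2 -> skip
r=49=110001 popcount=3 -> skip
r=50=110010 popcount=3 -> skip
r=51=110011 popcount=4 -> skip
r=52=110100 popcount=3 -> skip
r=53=110101 popcount=4 -> skip
r=54=110110 popcount=4 -> skip
r=55=110111 popcount=5 -> KEEP
r=56=111000 popcount=3 -> skip
r=57=111001 popcount=4 -> skip
Kept rows: 31 47 55

Answer: 31 47 55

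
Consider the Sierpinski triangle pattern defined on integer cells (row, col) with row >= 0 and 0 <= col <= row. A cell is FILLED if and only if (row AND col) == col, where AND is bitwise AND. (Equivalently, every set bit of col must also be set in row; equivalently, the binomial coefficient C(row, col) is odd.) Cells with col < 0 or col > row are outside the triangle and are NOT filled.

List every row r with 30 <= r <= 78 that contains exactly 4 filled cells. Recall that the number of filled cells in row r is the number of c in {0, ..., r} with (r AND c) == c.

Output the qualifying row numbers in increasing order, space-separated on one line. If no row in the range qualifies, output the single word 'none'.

Answer: 33 34 36 40 48 65 66 68 72

Derivation:
Row r has 2^popcount(r) filled cells, so we need popcount(r) = log2(4) = 2.
Scan r = 30..78 and keep those with exactly 2 one-bits:
r=30=11110 popcount=4 -> skip
r=31=11111 popcount=5 -> skip
r=32=100000 popcount=1 -> skip
r=33=100001 popcount=2 -> KEEP
r=34=100010 popcount=2 -> KEEP
r=35=100011 popcount=3 -> skip
r=36=100100 popcount=2 -> KEEP
r=37=100101 popcount=3 -> skip
r=38=100110 popcount=3 -> skip
r=39=100111 popcount=4 -> skip
r=40=101000 popcount=2 -> KEEP
r=41=101001 popcount=3 -> skip
r=42=101010 popcount=3 -> skip
r=43=101011 popcount=4 -> skip
r=44=101100 popcount=3 -> skip
r=45=101101 popcount=4 -> skip
r=46=101110 popcount=4 -> skip
r=47=101111 popcount=5 -> skip
r=48=110000 popcount=2 -> KEEP
r=49=110001 popcount=3 -> skip
r=50=110010 popcount=3 -> skip
r=51=110011 popcount=4 -> skip
r=52=110100 popcount=3 -> skip
r=53=110101 popcount=4 -> skip
r=54=110110 popcount=4 -> skip
r=55=110111 popcount=5 -> skip
r=56=111000 popcount=3 -> skip
r=57=111001 popcount=4 -> skip
r=58=111010 popcount=4 -> skip
r=59=111011 popcount=5 -> skip
r=60=111100 popcount=4 -> skip
r=61=111101 popcount=5 -> skip
r=62=111110 popcount=5 -> skip
r=63=111111 popcount=6 -> skip
r=64=1000000 popcount=1 -> skip
r=65=1000001 popcount=2 -> KEEP
r=66=1000010 popcount=2 -> KEEP
r=67=1000011 popcount=3 -> skip
r=68=1000100 popcount=2 -> KEEP
r=69=1000101 popcount=3 -> skip
r=70=1000110 popcount=3 -> skip
r=71=1000111 popcount=4 -> skip
r=72=1001000 popcount=2 -> KEEP
r=73=1001001 popcount=3 -> skip
r=74=1001010 popcount=3 -> skip
r=75=1001011 popcount=4 -> skip
r=76=1001100 popcount=3 -> skip
r=77=1001101 popcount=4 -> skip
r=78=1001110 popcount=4 -> skip
Kept rows: 33 34 36 40 48 65 66 68 72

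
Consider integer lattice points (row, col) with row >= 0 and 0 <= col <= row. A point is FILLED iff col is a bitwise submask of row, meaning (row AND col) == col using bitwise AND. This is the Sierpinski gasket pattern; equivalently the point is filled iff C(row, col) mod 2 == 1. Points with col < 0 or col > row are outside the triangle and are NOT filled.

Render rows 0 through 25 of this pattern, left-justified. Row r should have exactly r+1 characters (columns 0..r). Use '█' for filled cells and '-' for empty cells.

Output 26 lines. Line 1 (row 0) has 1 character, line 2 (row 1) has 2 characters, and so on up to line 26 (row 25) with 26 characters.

r0=0: █
r1=1: ██
r2=10: █-█
r3=11: ████
r4=100: █---█
r5=101: ██--██
r6=110: █-█-█-█
r7=111: ████████
r8=1000: █-------█
r9=1001: ██------██
r10=1010: █-█-----█-█
r11=1011: ████----████
r12=1100: █---█---█---█
r13=1101: ██--██--██--██
r14=1110: █-█-█-█-█-█-█-█
r15=1111: ████████████████
r16=10000: █---------------█
r17=10001: ██--------------██
r18=10010: █-█-------------█-█
r19=10011: ████------------████
r20=10100: █---█-----------█---█
r21=10101: ██--██----------██--██
r22=10110: █-█-█-█---------█-█-█-█
r23=10111: ████████--------████████
r24=11000: █-------█-------█-------█
r25=11001: ██------██------██------██

Answer: █
██
█-█
████
█---█
██--██
█-█-█-█
████████
█-------█
██------██
█-█-----█-█
████----████
█---█---█---█
██--██--██--██
█-█-█-█-█-█-█-█
████████████████
█---------------█
██--------------██
█-█-------------█-█
████------------████
█---█-----------█---█
██--██----------██--██
█-█-█-█---------█-█-█-█
████████--------████████
█-------█-------█-------█
██------██------██------██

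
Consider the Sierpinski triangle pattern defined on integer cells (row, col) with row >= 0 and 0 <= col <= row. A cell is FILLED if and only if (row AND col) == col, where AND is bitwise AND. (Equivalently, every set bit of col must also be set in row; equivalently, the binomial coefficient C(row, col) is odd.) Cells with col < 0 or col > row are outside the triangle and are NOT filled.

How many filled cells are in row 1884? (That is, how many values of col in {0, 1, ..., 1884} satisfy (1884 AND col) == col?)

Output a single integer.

Answer: 128

Derivation:
1884 in binary = 11101011100
popcount(1884) = number of 1-bits in 11101011100 = 7
A col c satisfies (1884 AND c) == c iff every set bit of c is also set in 1884; each of the 7 set bits of 1884 can independently be on or off in c.
count = 2^7 = 128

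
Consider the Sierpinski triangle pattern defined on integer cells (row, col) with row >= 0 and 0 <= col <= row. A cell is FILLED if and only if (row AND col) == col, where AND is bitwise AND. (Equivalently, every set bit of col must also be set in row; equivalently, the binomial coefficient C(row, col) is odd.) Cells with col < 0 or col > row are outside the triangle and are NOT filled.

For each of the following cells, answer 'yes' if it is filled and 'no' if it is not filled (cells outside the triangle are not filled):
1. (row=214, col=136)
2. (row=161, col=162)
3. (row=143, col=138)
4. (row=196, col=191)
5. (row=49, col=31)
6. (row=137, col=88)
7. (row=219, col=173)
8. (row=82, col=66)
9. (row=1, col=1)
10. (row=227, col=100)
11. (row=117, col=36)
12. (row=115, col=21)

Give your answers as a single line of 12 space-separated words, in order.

Answer: no no yes no no no no yes yes no yes no

Derivation:
(214,136): row=0b11010110, col=0b10001000, row AND col = 0b10000000 = 128; 128 != 136 -> empty
(161,162): col outside [0, 161] -> not filled
(143,138): row=0b10001111, col=0b10001010, row AND col = 0b10001010 = 138; 138 == 138 -> filled
(196,191): row=0b11000100, col=0b10111111, row AND col = 0b10000100 = 132; 132 != 191 -> empty
(49,31): row=0b110001, col=0b11111, row AND col = 0b10001 = 17; 17 != 31 -> empty
(137,88): row=0b10001001, col=0b1011000, row AND col = 0b1000 = 8; 8 != 88 -> empty
(219,173): row=0b11011011, col=0b10101101, row AND col = 0b10001001 = 137; 137 != 173 -> empty
(82,66): row=0b1010010, col=0b1000010, row AND col = 0b1000010 = 66; 66 == 66 -> filled
(1,1): row=0b1, col=0b1, row AND col = 0b1 = 1; 1 == 1 -> filled
(227,100): row=0b11100011, col=0b1100100, row AND col = 0b1100000 = 96; 96 != 100 -> empty
(117,36): row=0b1110101, col=0b100100, row AND col = 0b100100 = 36; 36 == 36 -> filled
(115,21): row=0b1110011, col=0b10101, row AND col = 0b10001 = 17; 17 != 21 -> empty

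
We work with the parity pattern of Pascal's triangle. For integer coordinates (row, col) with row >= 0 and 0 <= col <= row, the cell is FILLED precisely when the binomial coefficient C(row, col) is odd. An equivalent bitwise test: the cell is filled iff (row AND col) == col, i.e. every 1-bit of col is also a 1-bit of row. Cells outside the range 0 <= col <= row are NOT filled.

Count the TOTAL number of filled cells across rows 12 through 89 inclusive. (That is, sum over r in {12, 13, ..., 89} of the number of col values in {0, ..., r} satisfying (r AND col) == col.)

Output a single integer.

Answer: 978

Derivation:
r12=1100 pc2: +4 =4
r13=1101 pc3: +8 =12
r14=1110 pc3: +8 =20
r15=1111 pc4: +16 =36
r16=10000 pc1: +2 =38
r17=10001 pc2: +4 =42
r18=10010 pc2: +4 =46
r19=10011 pc3: +8 =54
r20=10100 pc2: +4 =58
r21=10101 pc3: +8 =66
r22=10110 pc3: +8 =74
r23=10111 pc4: +16 =90
r24=11000 pc2: +4 =94
r25=11001 pc3: +8 =102
r26=11010 pc3: +8 =110
r27=11011 pc4: +16 =126
r28=11100 pc3: +8 =134
r29=11101 pc4: +16 =150
r30=11110 pc4: +16 =166
r31=11111 pc5: +32 =198
r32=100000 pc1: +2 =200
r33=100001 pc2: +4 =204
r34=100010 pc2: +4 =208
r35=100011 pc3: +8 =216
r36=100100 pc2: +4 =220
r37=100101 pc3: +8 =228
r38=100110 pc3: +8 =236
r39=100111 pc4: +16 =252
r40=101000 pc2: +4 =256
r41=101001 pc3: +8 =264
r42=101010 pc3: +8 =272
r43=101011 pc4: +16 =288
r44=101100 pc3: +8 =296
r45=101101 pc4: +16 =312
r46=101110 pc4: +16 =328
r47=101111 pc5: +32 =360
r48=110000 pc2: +4 =364
r49=110001 pc3: +8 =372
r50=110010 pc3: +8 =380
r51=110011 pc4: +16 =396
r52=110100 pc3: +8 =404
r53=110101 pc4: +16 =420
r54=110110 pc4: +16 =436
r55=110111 pc5: +32 =468
r56=111000 pc3: +8 =476
r57=111001 pc4: +16 =492
r58=111010 pc4: +16 =508
r59=111011 pc5: +32 =540
r60=111100 pc4: +16 =556
r61=111101 pc5: +32 =588
r62=111110 pc5: +32 =620
r63=111111 pc6: +64 =684
r64=1000000 pc1: +2 =686
r65=1000001 pc2: +4 =690
r66=1000010 pc2: +4 =694
r67=1000011 pc3: +8 =702
r68=1000100 pc2: +4 =706
r69=1000101 pc3: +8 =714
r70=1000110 pc3: +8 =722
r71=1000111 pc4: +16 =738
r72=1001000 pc2: +4 =742
r73=1001001 pc3: +8 =750
r74=1001010 pc3: +8 =758
r75=1001011 pc4: +16 =774
r76=1001100 pc3: +8 =782
r77=1001101 pc4: +16 =798
r78=1001110 pc4: +16 =814
r79=1001111 pc5: +32 =846
r80=1010000 pc2: +4 =850
r81=1010001 pc3: +8 =858
r82=1010010 pc3: +8 =866
r83=1010011 pc4: +16 =882
r84=1010100 pc3: +8 =890
r85=1010101 pc4: +16 =906
r86=1010110 pc4: +16 =922
r87=1010111 pc5: +32 =954
r88=1011000 pc3: +8 =962
r89=1011001 pc4: +16 =978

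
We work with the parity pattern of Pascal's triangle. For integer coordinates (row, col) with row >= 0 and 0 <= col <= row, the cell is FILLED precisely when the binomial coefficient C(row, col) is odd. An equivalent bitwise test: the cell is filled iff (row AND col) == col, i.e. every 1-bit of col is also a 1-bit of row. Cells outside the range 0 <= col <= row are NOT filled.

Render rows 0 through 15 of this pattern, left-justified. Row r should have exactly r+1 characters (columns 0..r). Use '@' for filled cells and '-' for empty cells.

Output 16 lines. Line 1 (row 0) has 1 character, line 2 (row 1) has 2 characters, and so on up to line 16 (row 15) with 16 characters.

Answer: @
@@
@-@
@@@@
@---@
@@--@@
@-@-@-@
@@@@@@@@
@-------@
@@------@@
@-@-----@-@
@@@@----@@@@
@---@---@---@
@@--@@--@@--@@
@-@-@-@-@-@-@-@
@@@@@@@@@@@@@@@@

Derivation:
r0=0: @
r1=1: @@
r2=10: @-@
r3=11: @@@@
r4=100: @---@
r5=101: @@--@@
r6=110: @-@-@-@
r7=111: @@@@@@@@
r8=1000: @-------@
r9=1001: @@------@@
r10=1010: @-@-----@-@
r11=1011: @@@@----@@@@
r12=1100: @---@---@---@
r13=1101: @@--@@--@@--@@
r14=1110: @-@-@-@-@-@-@-@
r15=1111: @@@@@@@@@@@@@@@@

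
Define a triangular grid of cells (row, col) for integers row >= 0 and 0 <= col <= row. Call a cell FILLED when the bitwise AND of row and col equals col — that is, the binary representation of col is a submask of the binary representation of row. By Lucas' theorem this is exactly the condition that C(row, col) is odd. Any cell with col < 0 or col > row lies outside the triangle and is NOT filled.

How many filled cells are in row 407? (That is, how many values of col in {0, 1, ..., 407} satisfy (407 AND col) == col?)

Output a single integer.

407 in binary = 110010111
popcount(407) = number of 1-bits in 110010111 = 6
A col c satisfies (407 AND c) == c iff every set bit of c is also set in 407; each of the 6 set bits of 407 can independently be on or off in c.
count = 2^6 = 64

Answer: 64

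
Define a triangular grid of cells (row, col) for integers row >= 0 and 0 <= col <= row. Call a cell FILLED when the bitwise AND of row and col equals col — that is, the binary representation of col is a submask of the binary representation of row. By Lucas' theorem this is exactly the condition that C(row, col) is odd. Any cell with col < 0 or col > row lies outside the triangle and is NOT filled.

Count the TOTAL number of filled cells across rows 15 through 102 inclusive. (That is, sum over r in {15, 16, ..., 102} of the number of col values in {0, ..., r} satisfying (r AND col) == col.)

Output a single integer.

r15=1111 pc4: +16 =16
r16=10000 pc1: +2 =18
r17=10001 pc2: +4 =22
r18=10010 pc2: +4 =26
r19=10011 pc3: +8 =34
r20=10100 pc2: +4 =38
r21=10101 pc3: +8 =46
r22=10110 pc3: +8 =54
r23=10111 pc4: +16 =70
r24=11000 pc2: +4 =74
r25=11001 pc3: +8 =82
r26=11010 pc3: +8 =90
r27=11011 pc4: +16 =106
r28=11100 pc3: +8 =114
r29=11101 pc4: +16 =130
r30=11110 pc4: +16 =146
r31=11111 pc5: +32 =178
r32=100000 pc1: +2 =180
r33=100001 pc2: +4 =184
r34=100010 pc2: +4 =188
r35=100011 pc3: +8 =196
r36=100100 pc2: +4 =200
r37=100101 pc3: +8 =208
r38=100110 pc3: +8 =216
r39=100111 pc4: +16 =232
r40=101000 pc2: +4 =236
r41=101001 pc3: +8 =244
r42=101010 pc3: +8 =252
r43=101011 pc4: +16 =268
r44=101100 pc3: +8 =276
r45=101101 pc4: +16 =292
r46=101110 pc4: +16 =308
r47=101111 pc5: +32 =340
r48=110000 pc2: +4 =344
r49=110001 pc3: +8 =352
r50=110010 pc3: +8 =360
r51=110011 pc4: +16 =376
r52=110100 pc3: +8 =384
r53=110101 pc4: +16 =400
r54=110110 pc4: +16 =416
r55=110111 pc5: +32 =448
r56=111000 pc3: +8 =456
r57=111001 pc4: +16 =472
r58=111010 pc4: +16 =488
r59=111011 pc5: +32 =520
r60=111100 pc4: +16 =536
r61=111101 pc5: +32 =568
r62=111110 pc5: +32 =600
r63=111111 pc6: +64 =664
r64=1000000 pc1: +2 =666
r65=1000001 pc2: +4 =670
r66=1000010 pc2: +4 =674
r67=1000011 pc3: +8 =682
r68=1000100 pc2: +4 =686
r69=1000101 pc3: +8 =694
r70=1000110 pc3: +8 =702
r71=1000111 pc4: +16 =718
r72=1001000 pc2: +4 =722
r73=1001001 pc3: +8 =730
r74=1001010 pc3: +8 =738
r75=1001011 pc4: +16 =754
r76=1001100 pc3: +8 =762
r77=1001101 pc4: +16 =778
r78=1001110 pc4: +16 =794
r79=1001111 pc5: +32 =826
r80=1010000 pc2: +4 =830
r81=1010001 pc3: +8 =838
r82=1010010 pc3: +8 =846
r83=1010011 pc4: +16 =862
r84=1010100 pc3: +8 =870
r85=1010101 pc4: +16 =886
r86=1010110 pc4: +16 =902
r87=1010111 pc5: +32 =934
r88=1011000 pc3: +8 =942
r89=1011001 pc4: +16 =958
r90=1011010 pc4: +16 =974
r91=1011011 pc5: +32 =1006
r92=1011100 pc4: +16 =1022
r93=1011101 pc5: +32 =1054
r94=1011110 pc5: +32 =1086
r95=1011111 pc6: +64 =1150
r96=1100000 pc2: +4 =1154
r97=1100001 pc3: +8 =1162
r98=1100010 pc3: +8 =1170
r99=1100011 pc4: +16 =1186
r100=1100100 pc3: +8 =1194
r101=1100101 pc4: +16 =1210
r102=1100110 pc4: +16 =1226

Answer: 1226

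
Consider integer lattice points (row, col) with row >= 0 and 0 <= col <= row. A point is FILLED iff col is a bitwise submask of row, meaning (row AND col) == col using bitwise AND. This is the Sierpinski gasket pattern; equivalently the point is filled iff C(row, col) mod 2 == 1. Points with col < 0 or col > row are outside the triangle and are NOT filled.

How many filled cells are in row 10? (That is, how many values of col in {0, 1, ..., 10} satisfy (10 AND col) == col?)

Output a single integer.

10 in binary = 1010
popcount(10) = number of 1-bits in 1010 = 2
A col c satisfies (10 AND c) == c iff every set bit of c is also set in 10; each of the 2 set bits of 10 can independently be on or off in c.
count = 2^2 = 4

Answer: 4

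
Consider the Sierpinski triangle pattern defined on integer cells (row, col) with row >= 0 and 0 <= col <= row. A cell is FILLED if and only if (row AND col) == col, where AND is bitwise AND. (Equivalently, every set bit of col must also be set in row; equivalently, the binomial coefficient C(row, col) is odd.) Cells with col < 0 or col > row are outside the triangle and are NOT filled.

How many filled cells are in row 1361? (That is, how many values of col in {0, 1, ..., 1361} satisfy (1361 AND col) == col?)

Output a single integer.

Answer: 32

Derivation:
1361 in binary = 10101010001
popcount(1361) = number of 1-bits in 10101010001 = 5
A col c satisfies (1361 AND c) == c iff every set bit of c is also set in 1361; each of the 5 set bits of 1361 can independently be on or off in c.
count = 2^5 = 32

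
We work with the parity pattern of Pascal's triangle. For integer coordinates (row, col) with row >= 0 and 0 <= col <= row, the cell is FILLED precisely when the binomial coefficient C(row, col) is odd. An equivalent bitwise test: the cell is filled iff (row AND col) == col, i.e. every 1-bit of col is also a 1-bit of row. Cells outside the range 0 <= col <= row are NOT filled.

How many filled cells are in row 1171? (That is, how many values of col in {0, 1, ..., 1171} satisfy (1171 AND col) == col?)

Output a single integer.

Answer: 32

Derivation:
1171 in binary = 10010010011
popcount(1171) = number of 1-bits in 10010010011 = 5
A col c satisfies (1171 AND c) == c iff every set bit of c is also set in 1171; each of the 5 set bits of 1171 can independently be on or off in c.
count = 2^5 = 32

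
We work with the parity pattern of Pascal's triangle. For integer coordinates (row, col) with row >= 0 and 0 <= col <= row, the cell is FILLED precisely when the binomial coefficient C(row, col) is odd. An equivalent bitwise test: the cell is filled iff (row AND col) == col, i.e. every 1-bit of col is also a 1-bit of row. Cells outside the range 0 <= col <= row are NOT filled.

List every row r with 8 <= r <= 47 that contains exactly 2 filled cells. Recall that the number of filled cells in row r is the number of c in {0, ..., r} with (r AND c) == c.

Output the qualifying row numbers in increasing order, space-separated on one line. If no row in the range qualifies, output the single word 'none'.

Answer: 8 16 32

Derivation:
Row r has 2^popcount(r) filled cells, so we need popcount(r) = log2(2) = 1.
Scan r = 8..47 and keep those with exactly 1 one-bits:
r=8=1000 popcount=1 -> KEEP
r=9=1001 popcount=2 -> skip
r=10=1010 popcount=2 -> skip
r=11=1011 popcount=3 -> skip
r=12=1100 popcount=2 -> skip
r=13=1101 popcount=3 -> skip
r=14=1110 popcount=3 -> skip
r=15=1111 popcount=4 -> skip
r=16=10000 popcount=1 -> KEEP
r=17=10001 popcount=2 -> skip
r=18=10010 popcount=2 -> skip
r=19=10011 popcount=3 -> skip
r=20=10100 popcount=2 -> skip
r=21=10101 popcount=3 -> skip
r=22=10110 popcount=3 -> skip
r=23=10111 popcount=4 -> skip
r=24=11000 popcount=2 -> skip
r=25=11001 popcount=3 -> skip
r=26=11010 popcount=3 -> skip
r=27=11011 popcount=4 -> skip
r=28=11100 popcount=3 -> skip
r=29=11101 popcount=4 -> skip
r=30=11110 popcount=4 -> skip
r=31=11111 popcount=5 -> skip
r=32=100000 popcount=1 -> KEEP
r=33=100001 popcount=2 -> skip
r=34=100010 popcount=2 -> skip
r=35=100011 popcount=3 -> skip
r=36=100100 popcount=2 -> skip
r=37=100101 popcount=3 -> skip
r=38=100110 popcount=3 -> skip
r=39=100111 popcount=4 -> skip
r=40=101000 popcount=2 -> skip
r=41=101001 popcount=3 -> skip
r=42=101010 popcount=3 -> skip
r=43=101011 popcount=4 -> skip
r=44=101100 popcount=3 -> skip
r=45=101101 popcount=4 -> skip
r=46=101110 popcount=4 -> skip
r=47=101111 popcount=5 -> skip
Kept rows: 8 16 32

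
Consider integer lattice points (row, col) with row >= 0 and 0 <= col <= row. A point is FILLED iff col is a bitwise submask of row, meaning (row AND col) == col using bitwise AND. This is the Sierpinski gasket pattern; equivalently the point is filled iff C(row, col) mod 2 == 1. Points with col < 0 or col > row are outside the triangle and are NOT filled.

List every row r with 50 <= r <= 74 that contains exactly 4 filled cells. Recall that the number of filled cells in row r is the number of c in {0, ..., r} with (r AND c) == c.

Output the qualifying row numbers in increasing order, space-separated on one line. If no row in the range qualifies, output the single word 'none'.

Answer: 65 66 68 72

Derivation:
Row r has 2^popcount(r) filled cells, so we need popcount(r) = log2(4) = 2.
Scan r = 50..74 and keep those with exactly 2 one-bits:
r=50=110010 popcount=3 -> skip
r=51=110011 popcount=4 -> skip
r=52=110100 popcount=3 -> skip
r=53=110101 popcount=4 -> skip
r=54=110110 popcount=4 -> skip
r=55=110111 popcount=5 -> skip
r=56=111000 popcount=3 -> skip
r=57=111001 popcount=4 -> skip
r=58=111010 popcount=4 -> skip
r=59=111011 popcount=5 -> skip
r=60=111100 popcount=4 -> skip
r=61=111101 popcount=5 -> skip
r=62=111110 popcount=5 -> skip
r=63=111111 popcount=6 -> skip
r=64=1000000 popcount=1 -> skip
r=65=1000001 popcount=2 -> KEEP
r=66=1000010 popcount=2 -> KEEP
r=67=1000011 popcount=3 -> skip
r=68=1000100 popcount=2 -> KEEP
r=69=1000101 popcount=3 -> skip
r=70=1000110 popcount=3 -> skip
r=71=1000111 popcount=4 -> skip
r=72=1001000 popcount=2 -> KEEP
r=73=1001001 popcount=3 -> skip
r=74=1001010 popcount=3 -> skip
Kept rows: 65 66 68 72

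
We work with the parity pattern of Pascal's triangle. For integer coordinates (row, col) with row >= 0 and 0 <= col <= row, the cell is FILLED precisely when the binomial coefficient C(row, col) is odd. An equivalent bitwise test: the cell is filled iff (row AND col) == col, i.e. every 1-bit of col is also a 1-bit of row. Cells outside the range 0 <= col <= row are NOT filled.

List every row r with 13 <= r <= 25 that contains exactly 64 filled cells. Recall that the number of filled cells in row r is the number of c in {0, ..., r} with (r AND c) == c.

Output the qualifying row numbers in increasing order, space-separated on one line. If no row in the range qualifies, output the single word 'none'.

Answer: none

Derivation:
Row r has 2^popcount(r) filled cells, so we need popcount(r) = log2(64) = 6.
Scan r = 13..25 and keep those with exactly 6 one-bits:
r=13=1101 popcount=3 -> skip
r=14=1110 popcount=3 -> skip
r=15=1111 popcount=4 -> skip
r=16=10000 popcount=1 -> skip
r=17=10001 popcount=2 -> skip
r=18=10010 popcount=2 -> skip
r=19=10011 popcount=3 -> skip
r=20=10100 popcount=2 -> skip
r=21=10101 popcount=3 -> skip
r=22=10110 popcount=3 -> skip
r=23=10111 popcount=4 -> skip
r=24=11000 popcount=2 -> skip
r=25=11001 popcount=3 -> skip
Kept rows: none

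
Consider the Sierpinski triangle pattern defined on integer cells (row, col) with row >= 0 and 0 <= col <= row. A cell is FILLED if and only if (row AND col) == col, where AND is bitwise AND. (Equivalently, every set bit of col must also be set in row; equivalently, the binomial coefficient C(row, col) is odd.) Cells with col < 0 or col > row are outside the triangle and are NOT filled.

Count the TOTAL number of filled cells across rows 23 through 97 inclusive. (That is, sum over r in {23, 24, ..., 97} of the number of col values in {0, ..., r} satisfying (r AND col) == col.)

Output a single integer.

r23=10111 pc4: +16 =16
r24=11000 pc2: +4 =20
r25=11001 pc3: +8 =28
r26=11010 pc3: +8 =36
r27=11011 pc4: +16 =52
r28=11100 pc3: +8 =60
r29=11101 pc4: +16 =76
r30=11110 pc4: +16 =92
r31=11111 pc5: +32 =124
r32=100000 pc1: +2 =126
r33=100001 pc2: +4 =130
r34=100010 pc2: +4 =134
r35=100011 pc3: +8 =142
r36=100100 pc2: +4 =146
r37=100101 pc3: +8 =154
r38=100110 pc3: +8 =162
r39=100111 pc4: +16 =178
r40=101000 pc2: +4 =182
r41=101001 pc3: +8 =190
r42=101010 pc3: +8 =198
r43=101011 pc4: +16 =214
r44=101100 pc3: +8 =222
r45=101101 pc4: +16 =238
r46=101110 pc4: +16 =254
r47=101111 pc5: +32 =286
r48=110000 pc2: +4 =290
r49=110001 pc3: +8 =298
r50=110010 pc3: +8 =306
r51=110011 pc4: +16 =322
r52=110100 pc3: +8 =330
r53=110101 pc4: +16 =346
r54=110110 pc4: +16 =362
r55=110111 pc5: +32 =394
r56=111000 pc3: +8 =402
r57=111001 pc4: +16 =418
r58=111010 pc4: +16 =434
r59=111011 pc5: +32 =466
r60=111100 pc4: +16 =482
r61=111101 pc5: +32 =514
r62=111110 pc5: +32 =546
r63=111111 pc6: +64 =610
r64=1000000 pc1: +2 =612
r65=1000001 pc2: +4 =616
r66=1000010 pc2: +4 =620
r67=1000011 pc3: +8 =628
r68=1000100 pc2: +4 =632
r69=1000101 pc3: +8 =640
r70=1000110 pc3: +8 =648
r71=1000111 pc4: +16 =664
r72=1001000 pc2: +4 =668
r73=1001001 pc3: +8 =676
r74=1001010 pc3: +8 =684
r75=1001011 pc4: +16 =700
r76=1001100 pc3: +8 =708
r77=1001101 pc4: +16 =724
r78=1001110 pc4: +16 =740
r79=1001111 pc5: +32 =772
r80=1010000 pc2: +4 =776
r81=1010001 pc3: +8 =784
r82=1010010 pc3: +8 =792
r83=1010011 pc4: +16 =808
r84=1010100 pc3: +8 =816
r85=1010101 pc4: +16 =832
r86=1010110 pc4: +16 =848
r87=1010111 pc5: +32 =880
r88=1011000 pc3: +8 =888
r89=1011001 pc4: +16 =904
r90=1011010 pc4: +16 =920
r91=1011011 pc5: +32 =952
r92=1011100 pc4: +16 =968
r93=1011101 pc5: +32 =1000
r94=1011110 pc5: +32 =1032
r95=1011111 pc6: +64 =1096
r96=1100000 pc2: +4 =1100
r97=1100001 pc3: +8 =1108

Answer: 1108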